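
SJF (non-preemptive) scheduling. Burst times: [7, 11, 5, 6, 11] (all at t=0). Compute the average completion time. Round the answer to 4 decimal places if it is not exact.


SJF order (ascending): [5, 6, 7, 11, 11]
Completion times:
  Job 1: burst=5, C=5
  Job 2: burst=6, C=11
  Job 3: burst=7, C=18
  Job 4: burst=11, C=29
  Job 5: burst=11, C=40
Average completion = 103/5 = 20.6

20.6


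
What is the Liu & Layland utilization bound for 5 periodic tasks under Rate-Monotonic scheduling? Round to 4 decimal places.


Compute 2^(1/5) = 1.1486983550
Subtract 1: 1.1486983550 - 1 = 0.1486983550
Multiply by n: 5 * 0.1486983550 = 0.7434917750
Round to 4 dp: 0.7435

0.7435


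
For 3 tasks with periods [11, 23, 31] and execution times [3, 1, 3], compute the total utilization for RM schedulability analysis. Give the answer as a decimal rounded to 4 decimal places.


Compute individual utilizations (exact fractions):
  Task 1: C/T = 3/11 (approx. 0.2727)
  Task 2: C/T = 1/23 (approx. 0.0435)
  Task 3: C/T = 3/31 (approx. 0.0968)
Total utilization U = 3/11 + 1/23 + 3/31 = 3239/7843
Rounded to 4 decimal places: U = 0.4130
RM (Liu & Layland) bound for 3 tasks = 0.779763; compare with U = 3239/7843 (approx. 0.412980)
U <= bound, so schedulable by RM sufficient condition.

0.4130


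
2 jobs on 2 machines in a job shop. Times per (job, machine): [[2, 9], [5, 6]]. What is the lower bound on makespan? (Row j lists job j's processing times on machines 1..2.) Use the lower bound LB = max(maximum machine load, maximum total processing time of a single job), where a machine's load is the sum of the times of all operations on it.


Machine loads:
  Machine 1: 2 + 5 = 7
  Machine 2: 9 + 6 = 15
Max machine load = 15
Job totals:
  Job 1: 11
  Job 2: 11
Max job total = 11
Lower bound = max(15, 11) = 15

15


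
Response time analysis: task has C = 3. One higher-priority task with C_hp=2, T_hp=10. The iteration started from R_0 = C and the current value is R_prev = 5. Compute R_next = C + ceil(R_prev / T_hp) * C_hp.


R_next = C + ceil(R_prev / T_hp) * C_hp
ceil(5 / 10) = ceil(0.5) = 1
Interference = 1 * 2 = 2
R_next = 3 + 2 = 5
R_next = R_prev, so the iteration has converged (response time = 5).

5


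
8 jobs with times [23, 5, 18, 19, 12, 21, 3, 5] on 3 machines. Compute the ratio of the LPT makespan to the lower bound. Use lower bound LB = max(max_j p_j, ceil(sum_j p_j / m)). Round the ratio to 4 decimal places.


LPT order: [23, 21, 19, 18, 12, 5, 5, 3]
Machine loads after assignment: [36, 33, 37]
LPT makespan = 37
Lower bound = max(max_job, ceil(total/3)) = max(23, 36) = 36
Ratio = 37 / 36 = 1.0278

1.0278


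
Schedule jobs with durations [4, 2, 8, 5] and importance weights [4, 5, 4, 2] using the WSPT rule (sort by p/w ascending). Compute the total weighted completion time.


Compute p/w ratios and sort ascending (WSPT): [(2, 5), (4, 4), (8, 4), (5, 2)]
Compute weighted completion times:
  Job (p=2,w=5): C=2, w*C=5*2=10
  Job (p=4,w=4): C=6, w*C=4*6=24
  Job (p=8,w=4): C=14, w*C=4*14=56
  Job (p=5,w=2): C=19, w*C=2*19=38
Total weighted completion time = 128

128


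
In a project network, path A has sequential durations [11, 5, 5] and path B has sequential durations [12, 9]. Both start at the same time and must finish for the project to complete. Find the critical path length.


Path A total = 11 + 5 + 5 = 21
Path B total = 12 + 9 = 21
Critical path = longest path = max(21, 21) = 21

21


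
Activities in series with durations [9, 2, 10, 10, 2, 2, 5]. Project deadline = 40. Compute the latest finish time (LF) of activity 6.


LF(activity 6) = deadline - sum of successor durations
Successors: activities 7 through 7 with durations [5]
Sum of successor durations = 5
LF = 40 - 5 = 35

35


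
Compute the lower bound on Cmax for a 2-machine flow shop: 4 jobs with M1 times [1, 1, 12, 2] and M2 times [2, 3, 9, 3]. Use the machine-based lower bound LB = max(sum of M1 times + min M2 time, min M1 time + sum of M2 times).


LB1 = sum(M1 times) + min(M2 times) = 16 + 2 = 18
LB2 = min(M1 times) + sum(M2 times) = 1 + 17 = 18
Lower bound = max(LB1, LB2) = max(18, 18) = 18

18


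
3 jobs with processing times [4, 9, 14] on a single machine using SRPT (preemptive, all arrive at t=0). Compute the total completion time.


Since all jobs arrive at t=0, SRPT equals SPT ordering.
SPT order: [4, 9, 14]
Completion times:
  Job 1: p=4, C=4
  Job 2: p=9, C=13
  Job 3: p=14, C=27
Total completion time = 4 + 13 + 27 = 44

44


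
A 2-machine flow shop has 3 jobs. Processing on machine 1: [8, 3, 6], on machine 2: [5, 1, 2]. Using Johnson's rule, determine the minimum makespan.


Apply Johnson's rule:
  Group 1 (a <= b): []
  Group 2 (a > b): [(1, 8, 5), (3, 6, 2), (2, 3, 1)]
Optimal job order: [1, 3, 2]
Schedule:
  Job 1: M1 done at 8, M2 done at 13
  Job 3: M1 done at 14, M2 done at 16
  Job 2: M1 done at 17, M2 done at 18
Makespan = 18

18


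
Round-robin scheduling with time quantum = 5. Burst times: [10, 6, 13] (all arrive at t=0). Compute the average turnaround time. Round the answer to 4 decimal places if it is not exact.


Time quantum = 5
Execution trace:
  J1 runs 5 units, time = 5
  J2 runs 5 units, time = 10
  J3 runs 5 units, time = 15
  J1 runs 5 units, time = 20
  J2 runs 1 units, time = 21
  J3 runs 5 units, time = 26
  J3 runs 3 units, time = 29
Finish times: [20, 21, 29]
Average turnaround = 70/3 = 23.3333

23.3333


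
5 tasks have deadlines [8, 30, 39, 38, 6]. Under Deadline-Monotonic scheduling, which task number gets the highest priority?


Sort tasks by relative deadline (ascending):
  Task 5: deadline = 6
  Task 1: deadline = 8
  Task 2: deadline = 30
  Task 4: deadline = 38
  Task 3: deadline = 39
Priority order (highest first): [5, 1, 2, 4, 3]
Highest priority task = 5

5


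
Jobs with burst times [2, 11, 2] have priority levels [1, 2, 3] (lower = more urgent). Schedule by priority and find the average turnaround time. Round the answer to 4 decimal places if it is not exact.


Sort by priority (ascending = highest first):
Order: [(1, 2), (2, 11), (3, 2)]
Completion times:
  Priority 1, burst=2, C=2
  Priority 2, burst=11, C=13
  Priority 3, burst=2, C=15
Average turnaround = 30/3 = 10.0

10.0


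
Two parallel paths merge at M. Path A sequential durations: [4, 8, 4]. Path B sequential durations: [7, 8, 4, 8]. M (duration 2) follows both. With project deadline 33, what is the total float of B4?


Forward pass: ES(B4) = sum of predecessors on chain B = 19
EF = ES + duration = 19 + 8 = 27
Backward pass: LF(M) = deadline = 33; LS(M) = 33 - 2 = 31
LF(B4) = LS(M) - sum(successors on chain B) = 31 - 0 = 31
LS = LF - duration = 31 - 8 = 23
Total float = LS - ES = 23 - 19 = 4

4


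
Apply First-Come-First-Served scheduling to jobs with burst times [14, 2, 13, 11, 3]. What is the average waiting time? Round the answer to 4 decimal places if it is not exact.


FCFS order (as given): [14, 2, 13, 11, 3]
Waiting times:
  Job 1: wait = 0
  Job 2: wait = 14
  Job 3: wait = 16
  Job 4: wait = 29
  Job 5: wait = 40
Sum of waiting times = 99
Average waiting time = 99/5 = 19.8

19.8


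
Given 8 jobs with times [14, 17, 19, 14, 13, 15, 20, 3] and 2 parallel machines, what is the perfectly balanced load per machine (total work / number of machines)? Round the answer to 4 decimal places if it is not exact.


Total processing time = 14 + 17 + 19 + 14 + 13 + 15 + 20 + 3 = 115
Number of machines = 2
Ideal balanced load = 115 / 2 = 57.5

57.5


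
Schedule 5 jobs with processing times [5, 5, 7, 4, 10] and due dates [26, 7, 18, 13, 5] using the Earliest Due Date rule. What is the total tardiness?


Sort by due date (EDD order): [(10, 5), (5, 7), (4, 13), (7, 18), (5, 26)]
Compute completion times and tardiness:
  Job 1: p=10, d=5, C=10, tardiness=max(0,10-5)=5
  Job 2: p=5, d=7, C=15, tardiness=max(0,15-7)=8
  Job 3: p=4, d=13, C=19, tardiness=max(0,19-13)=6
  Job 4: p=7, d=18, C=26, tardiness=max(0,26-18)=8
  Job 5: p=5, d=26, C=31, tardiness=max(0,31-26)=5
Total tardiness = 32

32


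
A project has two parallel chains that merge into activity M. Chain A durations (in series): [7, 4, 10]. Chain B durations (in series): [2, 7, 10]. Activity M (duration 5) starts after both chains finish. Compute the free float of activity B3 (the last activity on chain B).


ES(B3) = sum of predecessors on chain B = 9
EF(B3) = ES + duration = 9 + 10 = 19
Successor of B3 is M. ES(M) = max(sum(A), sum(B)) = max(21, 19) = 21
Free float = ES(successor) - EF(current) = 21 - 19 = 2

2


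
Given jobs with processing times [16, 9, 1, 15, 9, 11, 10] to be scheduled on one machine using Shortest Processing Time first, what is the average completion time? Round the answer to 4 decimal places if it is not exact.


Sort jobs by processing time (SPT order): [1, 9, 9, 10, 11, 15, 16]
Compute completion times sequentially:
  Job 1: processing = 1, completes at 1
  Job 2: processing = 9, completes at 10
  Job 3: processing = 9, completes at 19
  Job 4: processing = 10, completes at 29
  Job 5: processing = 11, completes at 40
  Job 6: processing = 15, completes at 55
  Job 7: processing = 16, completes at 71
Sum of completion times = 225
Average completion time = 225/7 = 32.1429

32.1429


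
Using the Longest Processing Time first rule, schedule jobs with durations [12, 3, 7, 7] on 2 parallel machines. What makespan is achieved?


Sort jobs in decreasing order (LPT): [12, 7, 7, 3]
Assign each job to the least loaded machine:
  Machine 1: jobs [12, 3], load = 15
  Machine 2: jobs [7, 7], load = 14
Makespan = max load = 15

15


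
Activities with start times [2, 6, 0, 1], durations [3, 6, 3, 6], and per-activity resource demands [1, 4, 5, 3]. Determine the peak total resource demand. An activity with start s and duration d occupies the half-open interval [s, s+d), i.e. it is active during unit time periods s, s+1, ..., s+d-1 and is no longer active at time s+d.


Each activity i is active on [start_i, start_i + duration_i).
Compute total resource usage per time slot:
  t=0: active resources = [5], total = 5
  t=1: active resources = [5, 3], total = 8
  t=2: active resources = [1, 5, 3], total = 9
  t=3: active resources = [1, 3], total = 4
  t=4: active resources = [1, 3], total = 4
  t=5: active resources = [3], total = 3
  t=6: active resources = [4, 3], total = 7
  t=7: active resources = [4], total = 4
  t=8: active resources = [4], total = 4
  t=9: active resources = [4], total = 4
  t=10: active resources = [4], total = 4
  t=11: active resources = [4], total = 4
Peak resource demand = 9

9


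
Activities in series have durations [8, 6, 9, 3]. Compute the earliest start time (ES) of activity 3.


Activity 3 starts after activities 1 through 2 complete.
Predecessor durations: [8, 6]
ES = 8 + 6 = 14

14


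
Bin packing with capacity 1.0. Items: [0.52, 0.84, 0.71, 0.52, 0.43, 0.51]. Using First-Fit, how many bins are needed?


Place items sequentially using First-Fit:
  Item 0.52 -> new Bin 1
  Item 0.84 -> new Bin 2
  Item 0.71 -> new Bin 3
  Item 0.52 -> new Bin 4
  Item 0.43 -> Bin 1 (now 0.95)
  Item 0.51 -> new Bin 5
Total bins used = 5

5


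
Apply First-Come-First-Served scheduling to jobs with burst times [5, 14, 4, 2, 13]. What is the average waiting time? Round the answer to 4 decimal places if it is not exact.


FCFS order (as given): [5, 14, 4, 2, 13]
Waiting times:
  Job 1: wait = 0
  Job 2: wait = 5
  Job 3: wait = 19
  Job 4: wait = 23
  Job 5: wait = 25
Sum of waiting times = 72
Average waiting time = 72/5 = 14.4

14.4


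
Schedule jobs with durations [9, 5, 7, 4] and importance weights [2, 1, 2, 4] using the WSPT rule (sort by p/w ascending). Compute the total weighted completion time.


Compute p/w ratios and sort ascending (WSPT): [(4, 4), (7, 2), (9, 2), (5, 1)]
Compute weighted completion times:
  Job (p=4,w=4): C=4, w*C=4*4=16
  Job (p=7,w=2): C=11, w*C=2*11=22
  Job (p=9,w=2): C=20, w*C=2*20=40
  Job (p=5,w=1): C=25, w*C=1*25=25
Total weighted completion time = 103

103


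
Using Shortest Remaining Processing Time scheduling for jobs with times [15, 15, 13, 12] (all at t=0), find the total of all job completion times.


Since all jobs arrive at t=0, SRPT equals SPT ordering.
SPT order: [12, 13, 15, 15]
Completion times:
  Job 1: p=12, C=12
  Job 2: p=13, C=25
  Job 3: p=15, C=40
  Job 4: p=15, C=55
Total completion time = 12 + 25 + 40 + 55 = 132

132


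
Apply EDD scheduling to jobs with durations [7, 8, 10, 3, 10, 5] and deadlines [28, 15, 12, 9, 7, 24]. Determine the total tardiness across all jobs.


Sort by due date (EDD order): [(10, 7), (3, 9), (10, 12), (8, 15), (5, 24), (7, 28)]
Compute completion times and tardiness:
  Job 1: p=10, d=7, C=10, tardiness=max(0,10-7)=3
  Job 2: p=3, d=9, C=13, tardiness=max(0,13-9)=4
  Job 3: p=10, d=12, C=23, tardiness=max(0,23-12)=11
  Job 4: p=8, d=15, C=31, tardiness=max(0,31-15)=16
  Job 5: p=5, d=24, C=36, tardiness=max(0,36-24)=12
  Job 6: p=7, d=28, C=43, tardiness=max(0,43-28)=15
Total tardiness = 61

61


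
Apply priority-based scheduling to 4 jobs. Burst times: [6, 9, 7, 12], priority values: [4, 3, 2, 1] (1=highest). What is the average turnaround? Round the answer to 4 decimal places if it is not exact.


Sort by priority (ascending = highest first):
Order: [(1, 12), (2, 7), (3, 9), (4, 6)]
Completion times:
  Priority 1, burst=12, C=12
  Priority 2, burst=7, C=19
  Priority 3, burst=9, C=28
  Priority 4, burst=6, C=34
Average turnaround = 93/4 = 23.25

23.25


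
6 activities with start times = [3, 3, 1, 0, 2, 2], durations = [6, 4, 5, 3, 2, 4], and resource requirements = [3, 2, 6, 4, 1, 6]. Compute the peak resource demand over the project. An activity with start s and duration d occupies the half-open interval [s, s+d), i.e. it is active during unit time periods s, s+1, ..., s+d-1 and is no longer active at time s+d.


Each activity i is active on [start_i, start_i + duration_i).
Compute total resource usage per time slot:
  t=0: active resources = [4], total = 4
  t=1: active resources = [6, 4], total = 10
  t=2: active resources = [6, 4, 1, 6], total = 17
  t=3: active resources = [3, 2, 6, 1, 6], total = 18
  t=4: active resources = [3, 2, 6, 6], total = 17
  t=5: active resources = [3, 2, 6, 6], total = 17
  t=6: active resources = [3, 2], total = 5
  t=7: active resources = [3], total = 3
  t=8: active resources = [3], total = 3
Peak resource demand = 18

18


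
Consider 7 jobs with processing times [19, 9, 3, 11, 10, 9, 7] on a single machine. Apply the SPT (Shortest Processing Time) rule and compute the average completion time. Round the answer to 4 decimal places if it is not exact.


Sort jobs by processing time (SPT order): [3, 7, 9, 9, 10, 11, 19]
Compute completion times sequentially:
  Job 1: processing = 3, completes at 3
  Job 2: processing = 7, completes at 10
  Job 3: processing = 9, completes at 19
  Job 4: processing = 9, completes at 28
  Job 5: processing = 10, completes at 38
  Job 6: processing = 11, completes at 49
  Job 7: processing = 19, completes at 68
Sum of completion times = 215
Average completion time = 215/7 = 30.7143

30.7143


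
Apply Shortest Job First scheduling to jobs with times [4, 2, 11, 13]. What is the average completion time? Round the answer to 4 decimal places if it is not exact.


SJF order (ascending): [2, 4, 11, 13]
Completion times:
  Job 1: burst=2, C=2
  Job 2: burst=4, C=6
  Job 3: burst=11, C=17
  Job 4: burst=13, C=30
Average completion = 55/4 = 13.75

13.75


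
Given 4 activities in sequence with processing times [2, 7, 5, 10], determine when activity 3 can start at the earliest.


Activity 3 starts after activities 1 through 2 complete.
Predecessor durations: [2, 7]
ES = 2 + 7 = 9

9


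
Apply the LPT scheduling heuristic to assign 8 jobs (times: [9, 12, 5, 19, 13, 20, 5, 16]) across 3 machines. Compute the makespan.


Sort jobs in decreasing order (LPT): [20, 19, 16, 13, 12, 9, 5, 5]
Assign each job to the least loaded machine:
  Machine 1: jobs [20, 9, 5], load = 34
  Machine 2: jobs [19, 12], load = 31
  Machine 3: jobs [16, 13, 5], load = 34
Makespan = max load = 34

34


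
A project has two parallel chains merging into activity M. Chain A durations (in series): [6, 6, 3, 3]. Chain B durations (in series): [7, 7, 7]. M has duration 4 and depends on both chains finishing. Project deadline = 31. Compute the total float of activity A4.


Forward pass: ES(A4) = sum of predecessors on chain A = 15
EF = ES + duration = 15 + 3 = 18
Backward pass: LF(M) = deadline = 31; LS(M) = 31 - 4 = 27
LF(A4) = LS(M) - sum(successors on chain A) = 27 - 0 = 27
LS = LF - duration = 27 - 3 = 24
Total float = LS - ES = 24 - 15 = 9

9


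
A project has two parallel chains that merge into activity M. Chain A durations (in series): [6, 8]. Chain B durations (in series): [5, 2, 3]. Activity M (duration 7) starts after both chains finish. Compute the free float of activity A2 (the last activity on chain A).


ES(A2) = sum of predecessors on chain A = 6
EF(A2) = ES + duration = 6 + 8 = 14
Successor of A2 is M. ES(M) = max(sum(A), sum(B)) = max(14, 10) = 14
Free float = ES(successor) - EF(current) = 14 - 14 = 0

0


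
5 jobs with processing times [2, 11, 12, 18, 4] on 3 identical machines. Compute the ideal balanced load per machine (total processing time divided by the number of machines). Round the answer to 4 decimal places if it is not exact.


Total processing time = 2 + 11 + 12 + 18 + 4 = 47
Number of machines = 3
Ideal balanced load = 47 / 3 = 15.6667

15.6667


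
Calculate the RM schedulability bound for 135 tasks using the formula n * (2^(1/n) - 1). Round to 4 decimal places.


Compute 2^(1/135) = 1.0051476273
Subtract 1: 1.0051476273 - 1 = 0.0051476273
Multiply by n: 135 * 0.0051476273 = 0.6949296855
Round to 4 dp: 0.6949

0.6949


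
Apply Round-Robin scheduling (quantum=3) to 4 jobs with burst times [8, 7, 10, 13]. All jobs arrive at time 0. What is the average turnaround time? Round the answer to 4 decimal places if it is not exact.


Time quantum = 3
Execution trace:
  J1 runs 3 units, time = 3
  J2 runs 3 units, time = 6
  J3 runs 3 units, time = 9
  J4 runs 3 units, time = 12
  J1 runs 3 units, time = 15
  J2 runs 3 units, time = 18
  J3 runs 3 units, time = 21
  J4 runs 3 units, time = 24
  J1 runs 2 units, time = 26
  J2 runs 1 units, time = 27
  J3 runs 3 units, time = 30
  J4 runs 3 units, time = 33
  J3 runs 1 units, time = 34
  J4 runs 3 units, time = 37
  J4 runs 1 units, time = 38
Finish times: [26, 27, 34, 38]
Average turnaround = 125/4 = 31.25

31.25


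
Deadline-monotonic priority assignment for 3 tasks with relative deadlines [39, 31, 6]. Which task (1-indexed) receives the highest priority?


Sort tasks by relative deadline (ascending):
  Task 3: deadline = 6
  Task 2: deadline = 31
  Task 1: deadline = 39
Priority order (highest first): [3, 2, 1]
Highest priority task = 3

3


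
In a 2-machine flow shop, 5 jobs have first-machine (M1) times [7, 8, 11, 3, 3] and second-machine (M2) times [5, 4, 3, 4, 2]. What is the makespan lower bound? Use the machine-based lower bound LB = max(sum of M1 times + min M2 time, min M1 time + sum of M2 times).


LB1 = sum(M1 times) + min(M2 times) = 32 + 2 = 34
LB2 = min(M1 times) + sum(M2 times) = 3 + 18 = 21
Lower bound = max(LB1, LB2) = max(34, 21) = 34

34


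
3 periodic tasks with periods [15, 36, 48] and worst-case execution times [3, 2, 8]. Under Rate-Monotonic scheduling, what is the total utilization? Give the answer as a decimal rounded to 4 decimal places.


Compute individual utilizations (exact fractions):
  Task 1: C/T = 3/15 = 1/5 (approx. 0.2)
  Task 2: C/T = 2/36 = 1/18 (approx. 0.0556)
  Task 3: C/T = 8/48 = 1/6 (approx. 0.1667)
Total utilization U = 1/5 + 1/18 + 1/6 = 19/45
Rounded to 4 decimal places: U = 0.4222
RM (Liu & Layland) bound for 3 tasks = 0.779763; compare with U = 19/45 (approx. 0.422222)
U <= bound, so schedulable by RM sufficient condition.

0.4222


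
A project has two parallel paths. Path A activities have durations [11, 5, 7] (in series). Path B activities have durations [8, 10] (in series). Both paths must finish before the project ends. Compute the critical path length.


Path A total = 11 + 5 + 7 = 23
Path B total = 8 + 10 = 18
Critical path = longest path = max(23, 18) = 23

23


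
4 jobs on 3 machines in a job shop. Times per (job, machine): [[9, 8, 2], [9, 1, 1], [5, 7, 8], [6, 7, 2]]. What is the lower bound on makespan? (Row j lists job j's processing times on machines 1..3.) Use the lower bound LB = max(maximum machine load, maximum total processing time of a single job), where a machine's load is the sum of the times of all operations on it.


Machine loads:
  Machine 1: 9 + 9 + 5 + 6 = 29
  Machine 2: 8 + 1 + 7 + 7 = 23
  Machine 3: 2 + 1 + 8 + 2 = 13
Max machine load = 29
Job totals:
  Job 1: 19
  Job 2: 11
  Job 3: 20
  Job 4: 15
Max job total = 20
Lower bound = max(29, 20) = 29

29


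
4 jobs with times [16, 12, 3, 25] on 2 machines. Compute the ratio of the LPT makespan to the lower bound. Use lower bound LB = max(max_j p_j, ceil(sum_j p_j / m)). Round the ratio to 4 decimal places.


LPT order: [25, 16, 12, 3]
Machine loads after assignment: [28, 28]
LPT makespan = 28
Lower bound = max(max_job, ceil(total/2)) = max(25, 28) = 28
Ratio = 28 / 28 = 1.0

1.0


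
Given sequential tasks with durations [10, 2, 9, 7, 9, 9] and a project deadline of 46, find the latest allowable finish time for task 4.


LF(activity 4) = deadline - sum of successor durations
Successors: activities 5 through 6 with durations [9, 9]
Sum of successor durations = 18
LF = 46 - 18 = 28

28


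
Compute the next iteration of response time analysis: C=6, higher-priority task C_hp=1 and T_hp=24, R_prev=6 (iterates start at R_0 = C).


R_next = C + ceil(R_prev / T_hp) * C_hp
ceil(6 / 24) = ceil(0.25) = 1
Interference = 1 * 1 = 1
R_next = 6 + 1 = 7

7


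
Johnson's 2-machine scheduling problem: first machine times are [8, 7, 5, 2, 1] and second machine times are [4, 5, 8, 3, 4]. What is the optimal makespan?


Apply Johnson's rule:
  Group 1 (a <= b): [(5, 1, 4), (4, 2, 3), (3, 5, 8)]
  Group 2 (a > b): [(2, 7, 5), (1, 8, 4)]
Optimal job order: [5, 4, 3, 2, 1]
Schedule:
  Job 5: M1 done at 1, M2 done at 5
  Job 4: M1 done at 3, M2 done at 8
  Job 3: M1 done at 8, M2 done at 16
  Job 2: M1 done at 15, M2 done at 21
  Job 1: M1 done at 23, M2 done at 27
Makespan = 27

27


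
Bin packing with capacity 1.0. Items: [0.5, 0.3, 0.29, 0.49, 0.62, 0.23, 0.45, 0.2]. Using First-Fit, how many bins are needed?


Place items sequentially using First-Fit:
  Item 0.5 -> new Bin 1
  Item 0.3 -> Bin 1 (now 0.8)
  Item 0.29 -> new Bin 2
  Item 0.49 -> Bin 2 (now 0.78)
  Item 0.62 -> new Bin 3
  Item 0.23 -> Bin 3 (now 0.85)
  Item 0.45 -> new Bin 4
  Item 0.2 -> Bin 1 (now 1.0)
Total bins used = 4

4


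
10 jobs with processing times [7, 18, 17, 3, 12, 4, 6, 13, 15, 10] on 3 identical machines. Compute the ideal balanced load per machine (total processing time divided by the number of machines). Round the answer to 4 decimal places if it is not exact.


Total processing time = 7 + 18 + 17 + 3 + 12 + 4 + 6 + 13 + 15 + 10 = 105
Number of machines = 3
Ideal balanced load = 105 / 3 = 35.0

35.0


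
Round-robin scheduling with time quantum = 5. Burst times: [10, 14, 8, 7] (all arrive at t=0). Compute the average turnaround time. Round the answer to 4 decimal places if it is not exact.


Time quantum = 5
Execution trace:
  J1 runs 5 units, time = 5
  J2 runs 5 units, time = 10
  J3 runs 5 units, time = 15
  J4 runs 5 units, time = 20
  J1 runs 5 units, time = 25
  J2 runs 5 units, time = 30
  J3 runs 3 units, time = 33
  J4 runs 2 units, time = 35
  J2 runs 4 units, time = 39
Finish times: [25, 39, 33, 35]
Average turnaround = 132/4 = 33.0

33.0


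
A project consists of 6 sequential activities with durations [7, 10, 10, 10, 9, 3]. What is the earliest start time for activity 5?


Activity 5 starts after activities 1 through 4 complete.
Predecessor durations: [7, 10, 10, 10]
ES = 7 + 10 + 10 + 10 = 37

37


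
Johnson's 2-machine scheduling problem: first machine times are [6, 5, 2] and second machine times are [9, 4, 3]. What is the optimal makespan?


Apply Johnson's rule:
  Group 1 (a <= b): [(3, 2, 3), (1, 6, 9)]
  Group 2 (a > b): [(2, 5, 4)]
Optimal job order: [3, 1, 2]
Schedule:
  Job 3: M1 done at 2, M2 done at 5
  Job 1: M1 done at 8, M2 done at 17
  Job 2: M1 done at 13, M2 done at 21
Makespan = 21

21


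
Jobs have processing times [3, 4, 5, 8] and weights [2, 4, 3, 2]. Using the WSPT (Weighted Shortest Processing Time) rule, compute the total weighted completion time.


Compute p/w ratios and sort ascending (WSPT): [(4, 4), (3, 2), (5, 3), (8, 2)]
Compute weighted completion times:
  Job (p=4,w=4): C=4, w*C=4*4=16
  Job (p=3,w=2): C=7, w*C=2*7=14
  Job (p=5,w=3): C=12, w*C=3*12=36
  Job (p=8,w=2): C=20, w*C=2*20=40
Total weighted completion time = 106

106


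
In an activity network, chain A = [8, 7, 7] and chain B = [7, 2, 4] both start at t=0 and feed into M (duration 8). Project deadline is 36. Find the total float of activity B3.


Forward pass: ES(B3) = sum of predecessors on chain B = 9
EF = ES + duration = 9 + 4 = 13
Backward pass: LF(M) = deadline = 36; LS(M) = 36 - 8 = 28
LF(B3) = LS(M) - sum(successors on chain B) = 28 - 0 = 28
LS = LF - duration = 28 - 4 = 24
Total float = LS - ES = 24 - 9 = 15

15


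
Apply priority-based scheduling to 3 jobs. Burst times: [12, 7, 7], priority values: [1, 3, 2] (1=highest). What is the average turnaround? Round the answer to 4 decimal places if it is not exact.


Sort by priority (ascending = highest first):
Order: [(1, 12), (2, 7), (3, 7)]
Completion times:
  Priority 1, burst=12, C=12
  Priority 2, burst=7, C=19
  Priority 3, burst=7, C=26
Average turnaround = 57/3 = 19.0

19.0


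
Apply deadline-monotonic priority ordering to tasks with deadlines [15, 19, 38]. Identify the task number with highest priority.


Sort tasks by relative deadline (ascending):
  Task 1: deadline = 15
  Task 2: deadline = 19
  Task 3: deadline = 38
Priority order (highest first): [1, 2, 3]
Highest priority task = 1

1


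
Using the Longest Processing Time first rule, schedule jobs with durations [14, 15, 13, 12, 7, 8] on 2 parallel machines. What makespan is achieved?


Sort jobs in decreasing order (LPT): [15, 14, 13, 12, 8, 7]
Assign each job to the least loaded machine:
  Machine 1: jobs [15, 12, 8], load = 35
  Machine 2: jobs [14, 13, 7], load = 34
Makespan = max load = 35

35


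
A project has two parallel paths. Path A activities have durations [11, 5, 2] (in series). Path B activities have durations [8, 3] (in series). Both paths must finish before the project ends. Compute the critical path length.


Path A total = 11 + 5 + 2 = 18
Path B total = 8 + 3 = 11
Critical path = longest path = max(18, 11) = 18

18


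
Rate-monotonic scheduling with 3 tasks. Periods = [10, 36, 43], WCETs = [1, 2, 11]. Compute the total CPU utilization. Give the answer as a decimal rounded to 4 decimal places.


Compute individual utilizations (exact fractions):
  Task 1: C/T = 1/10 (approx. 0.1)
  Task 2: C/T = 2/36 = 1/18 (approx. 0.0556)
  Task 3: C/T = 11/43 (approx. 0.2558)
Total utilization U = 1/10 + 1/18 + 11/43 = 796/1935
Rounded to 4 decimal places: U = 0.4114
RM (Liu & Layland) bound for 3 tasks = 0.779763; compare with U = 796/1935 (approx. 0.411370)
U <= bound, so schedulable by RM sufficient condition.

0.4114


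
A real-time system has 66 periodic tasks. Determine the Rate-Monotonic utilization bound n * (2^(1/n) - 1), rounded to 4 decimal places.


Compute 2^(1/66) = 1.0105575720
Subtract 1: 1.0105575720 - 1 = 0.0105575720
Multiply by n: 66 * 0.0105575720 = 0.6967997520
Round to 4 dp: 0.6968

0.6968


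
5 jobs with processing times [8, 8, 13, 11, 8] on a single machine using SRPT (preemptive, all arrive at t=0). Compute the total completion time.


Since all jobs arrive at t=0, SRPT equals SPT ordering.
SPT order: [8, 8, 8, 11, 13]
Completion times:
  Job 1: p=8, C=8
  Job 2: p=8, C=16
  Job 3: p=8, C=24
  Job 4: p=11, C=35
  Job 5: p=13, C=48
Total completion time = 8 + 16 + 24 + 35 + 48 = 131

131


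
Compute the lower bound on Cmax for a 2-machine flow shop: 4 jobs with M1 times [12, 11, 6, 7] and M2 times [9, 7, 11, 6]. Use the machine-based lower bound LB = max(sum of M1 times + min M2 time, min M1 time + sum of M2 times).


LB1 = sum(M1 times) + min(M2 times) = 36 + 6 = 42
LB2 = min(M1 times) + sum(M2 times) = 6 + 33 = 39
Lower bound = max(LB1, LB2) = max(42, 39) = 42

42


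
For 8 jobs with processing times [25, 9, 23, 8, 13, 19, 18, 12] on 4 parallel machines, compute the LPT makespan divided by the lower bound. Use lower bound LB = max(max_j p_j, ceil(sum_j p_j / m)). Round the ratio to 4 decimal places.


LPT order: [25, 23, 19, 18, 13, 12, 9, 8]
Machine loads after assignment: [33, 32, 31, 31]
LPT makespan = 33
Lower bound = max(max_job, ceil(total/4)) = max(25, 32) = 32
Ratio = 33 / 32 = 1.0313

1.0313


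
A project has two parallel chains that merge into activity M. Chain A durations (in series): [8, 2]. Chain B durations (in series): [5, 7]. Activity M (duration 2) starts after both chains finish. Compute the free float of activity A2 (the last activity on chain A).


ES(A2) = sum of predecessors on chain A = 8
EF(A2) = ES + duration = 8 + 2 = 10
Successor of A2 is M. ES(M) = max(sum(A), sum(B)) = max(10, 12) = 12
Free float = ES(successor) - EF(current) = 12 - 10 = 2

2


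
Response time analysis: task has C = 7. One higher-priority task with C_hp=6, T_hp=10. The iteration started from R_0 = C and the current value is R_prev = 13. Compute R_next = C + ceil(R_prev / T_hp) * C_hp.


R_next = C + ceil(R_prev / T_hp) * C_hp
ceil(13 / 10) = ceil(1.3) = 2
Interference = 2 * 6 = 12
R_next = 7 + 12 = 19

19


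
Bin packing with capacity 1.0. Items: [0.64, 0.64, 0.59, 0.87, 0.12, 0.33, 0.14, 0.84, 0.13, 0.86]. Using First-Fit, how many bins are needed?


Place items sequentially using First-Fit:
  Item 0.64 -> new Bin 1
  Item 0.64 -> new Bin 2
  Item 0.59 -> new Bin 3
  Item 0.87 -> new Bin 4
  Item 0.12 -> Bin 1 (now 0.76)
  Item 0.33 -> Bin 2 (now 0.97)
  Item 0.14 -> Bin 1 (now 0.9)
  Item 0.84 -> new Bin 5
  Item 0.13 -> Bin 3 (now 0.72)
  Item 0.86 -> new Bin 6
Total bins used = 6

6


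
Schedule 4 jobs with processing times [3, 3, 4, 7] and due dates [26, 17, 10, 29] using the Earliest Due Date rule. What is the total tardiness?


Sort by due date (EDD order): [(4, 10), (3, 17), (3, 26), (7, 29)]
Compute completion times and tardiness:
  Job 1: p=4, d=10, C=4, tardiness=max(0,4-10)=0
  Job 2: p=3, d=17, C=7, tardiness=max(0,7-17)=0
  Job 3: p=3, d=26, C=10, tardiness=max(0,10-26)=0
  Job 4: p=7, d=29, C=17, tardiness=max(0,17-29)=0
Total tardiness = 0

0


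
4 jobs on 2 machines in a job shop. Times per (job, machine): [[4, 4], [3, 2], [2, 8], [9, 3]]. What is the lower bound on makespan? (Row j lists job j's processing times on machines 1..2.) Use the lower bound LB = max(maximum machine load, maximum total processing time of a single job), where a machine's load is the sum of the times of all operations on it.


Machine loads:
  Machine 1: 4 + 3 + 2 + 9 = 18
  Machine 2: 4 + 2 + 8 + 3 = 17
Max machine load = 18
Job totals:
  Job 1: 8
  Job 2: 5
  Job 3: 10
  Job 4: 12
Max job total = 12
Lower bound = max(18, 12) = 18

18


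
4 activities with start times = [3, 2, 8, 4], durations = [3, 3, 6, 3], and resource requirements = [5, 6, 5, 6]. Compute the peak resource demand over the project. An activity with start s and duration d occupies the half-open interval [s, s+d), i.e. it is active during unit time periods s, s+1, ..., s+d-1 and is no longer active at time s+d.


Each activity i is active on [start_i, start_i + duration_i).
Compute total resource usage per time slot:
  t=0: active resources = [], total = 0
  t=1: active resources = [], total = 0
  t=2: active resources = [6], total = 6
  t=3: active resources = [5, 6], total = 11
  t=4: active resources = [5, 6, 6], total = 17
  t=5: active resources = [5, 6], total = 11
  t=6: active resources = [6], total = 6
  t=7: active resources = [], total = 0
  t=8: active resources = [5], total = 5
  t=9: active resources = [5], total = 5
  t=10: active resources = [5], total = 5
  t=11: active resources = [5], total = 5
  t=12: active resources = [5], total = 5
  t=13: active resources = [5], total = 5
Peak resource demand = 17

17


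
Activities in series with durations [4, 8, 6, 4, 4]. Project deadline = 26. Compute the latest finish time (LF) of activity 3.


LF(activity 3) = deadline - sum of successor durations
Successors: activities 4 through 5 with durations [4, 4]
Sum of successor durations = 8
LF = 26 - 8 = 18

18


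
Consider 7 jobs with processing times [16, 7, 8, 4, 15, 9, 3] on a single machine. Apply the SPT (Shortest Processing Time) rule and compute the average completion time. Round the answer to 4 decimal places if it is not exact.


Sort jobs by processing time (SPT order): [3, 4, 7, 8, 9, 15, 16]
Compute completion times sequentially:
  Job 1: processing = 3, completes at 3
  Job 2: processing = 4, completes at 7
  Job 3: processing = 7, completes at 14
  Job 4: processing = 8, completes at 22
  Job 5: processing = 9, completes at 31
  Job 6: processing = 15, completes at 46
  Job 7: processing = 16, completes at 62
Sum of completion times = 185
Average completion time = 185/7 = 26.4286

26.4286


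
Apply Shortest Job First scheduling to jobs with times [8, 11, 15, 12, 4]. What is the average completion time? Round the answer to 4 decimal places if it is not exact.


SJF order (ascending): [4, 8, 11, 12, 15]
Completion times:
  Job 1: burst=4, C=4
  Job 2: burst=8, C=12
  Job 3: burst=11, C=23
  Job 4: burst=12, C=35
  Job 5: burst=15, C=50
Average completion = 124/5 = 24.8

24.8


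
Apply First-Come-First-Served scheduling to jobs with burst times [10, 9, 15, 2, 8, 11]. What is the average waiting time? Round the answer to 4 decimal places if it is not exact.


FCFS order (as given): [10, 9, 15, 2, 8, 11]
Waiting times:
  Job 1: wait = 0
  Job 2: wait = 10
  Job 3: wait = 19
  Job 4: wait = 34
  Job 5: wait = 36
  Job 6: wait = 44
Sum of waiting times = 143
Average waiting time = 143/6 = 23.8333

23.8333


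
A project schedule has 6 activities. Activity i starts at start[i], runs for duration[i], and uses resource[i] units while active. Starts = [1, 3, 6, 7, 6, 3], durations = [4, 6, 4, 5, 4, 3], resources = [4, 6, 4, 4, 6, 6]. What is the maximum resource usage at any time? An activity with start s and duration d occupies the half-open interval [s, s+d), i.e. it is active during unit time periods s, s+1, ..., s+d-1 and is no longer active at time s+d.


Each activity i is active on [start_i, start_i + duration_i).
Compute total resource usage per time slot:
  t=0: active resources = [], total = 0
  t=1: active resources = [4], total = 4
  t=2: active resources = [4], total = 4
  t=3: active resources = [4, 6, 6], total = 16
  t=4: active resources = [4, 6, 6], total = 16
  t=5: active resources = [6, 6], total = 12
  t=6: active resources = [6, 4, 6], total = 16
  t=7: active resources = [6, 4, 4, 6], total = 20
  t=8: active resources = [6, 4, 4, 6], total = 20
  t=9: active resources = [4, 4, 6], total = 14
  t=10: active resources = [4], total = 4
  t=11: active resources = [4], total = 4
Peak resource demand = 20

20


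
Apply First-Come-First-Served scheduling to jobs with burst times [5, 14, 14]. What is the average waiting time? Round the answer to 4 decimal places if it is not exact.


FCFS order (as given): [5, 14, 14]
Waiting times:
  Job 1: wait = 0
  Job 2: wait = 5
  Job 3: wait = 19
Sum of waiting times = 24
Average waiting time = 24/3 = 8.0

8.0


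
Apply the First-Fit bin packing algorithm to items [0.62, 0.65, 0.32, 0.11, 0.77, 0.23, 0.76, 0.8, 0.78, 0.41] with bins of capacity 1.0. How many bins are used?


Place items sequentially using First-Fit:
  Item 0.62 -> new Bin 1
  Item 0.65 -> new Bin 2
  Item 0.32 -> Bin 1 (now 0.94)
  Item 0.11 -> Bin 2 (now 0.76)
  Item 0.77 -> new Bin 3
  Item 0.23 -> Bin 2 (now 0.99)
  Item 0.76 -> new Bin 4
  Item 0.8 -> new Bin 5
  Item 0.78 -> new Bin 6
  Item 0.41 -> new Bin 7
Total bins used = 7

7


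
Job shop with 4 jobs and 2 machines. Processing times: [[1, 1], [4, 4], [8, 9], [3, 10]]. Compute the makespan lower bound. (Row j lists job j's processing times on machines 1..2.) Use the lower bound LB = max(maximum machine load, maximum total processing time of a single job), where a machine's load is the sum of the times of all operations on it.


Machine loads:
  Machine 1: 1 + 4 + 8 + 3 = 16
  Machine 2: 1 + 4 + 9 + 10 = 24
Max machine load = 24
Job totals:
  Job 1: 2
  Job 2: 8
  Job 3: 17
  Job 4: 13
Max job total = 17
Lower bound = max(24, 17) = 24

24


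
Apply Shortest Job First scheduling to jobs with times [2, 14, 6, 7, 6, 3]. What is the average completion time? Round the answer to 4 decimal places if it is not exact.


SJF order (ascending): [2, 3, 6, 6, 7, 14]
Completion times:
  Job 1: burst=2, C=2
  Job 2: burst=3, C=5
  Job 3: burst=6, C=11
  Job 4: burst=6, C=17
  Job 5: burst=7, C=24
  Job 6: burst=14, C=38
Average completion = 97/6 = 16.1667

16.1667


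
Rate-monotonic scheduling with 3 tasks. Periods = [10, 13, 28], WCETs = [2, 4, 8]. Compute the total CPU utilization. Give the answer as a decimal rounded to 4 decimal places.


Compute individual utilizations (exact fractions):
  Task 1: C/T = 2/10 = 1/5 (approx. 0.2)
  Task 2: C/T = 4/13 (approx. 0.3077)
  Task 3: C/T = 8/28 = 2/7 (approx. 0.2857)
Total utilization U = 1/5 + 4/13 + 2/7 = 361/455
Rounded to 4 decimal places: U = 0.7934
RM (Liu & Layland) bound for 3 tasks = 0.779763; compare with U = 361/455 (approx. 0.793407)
bound < U <= 1, so the RM sufficient condition is not met (inconclusive; an exact test such as response-time analysis is needed).

0.7934


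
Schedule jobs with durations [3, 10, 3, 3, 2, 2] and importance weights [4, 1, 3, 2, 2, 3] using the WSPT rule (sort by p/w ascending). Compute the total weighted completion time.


Compute p/w ratios and sort ascending (WSPT): [(2, 3), (3, 4), (3, 3), (2, 2), (3, 2), (10, 1)]
Compute weighted completion times:
  Job (p=2,w=3): C=2, w*C=3*2=6
  Job (p=3,w=4): C=5, w*C=4*5=20
  Job (p=3,w=3): C=8, w*C=3*8=24
  Job (p=2,w=2): C=10, w*C=2*10=20
  Job (p=3,w=2): C=13, w*C=2*13=26
  Job (p=10,w=1): C=23, w*C=1*23=23
Total weighted completion time = 119

119


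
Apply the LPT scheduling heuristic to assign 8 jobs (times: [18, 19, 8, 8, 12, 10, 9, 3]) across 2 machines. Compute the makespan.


Sort jobs in decreasing order (LPT): [19, 18, 12, 10, 9, 8, 8, 3]
Assign each job to the least loaded machine:
  Machine 1: jobs [19, 10, 9, 8], load = 46
  Machine 2: jobs [18, 12, 8, 3], load = 41
Makespan = max load = 46

46


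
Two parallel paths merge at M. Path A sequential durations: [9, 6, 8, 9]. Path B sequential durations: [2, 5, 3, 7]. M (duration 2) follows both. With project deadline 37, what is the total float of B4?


Forward pass: ES(B4) = sum of predecessors on chain B = 10
EF = ES + duration = 10 + 7 = 17
Backward pass: LF(M) = deadline = 37; LS(M) = 37 - 2 = 35
LF(B4) = LS(M) - sum(successors on chain B) = 35 - 0 = 35
LS = LF - duration = 35 - 7 = 28
Total float = LS - ES = 28 - 10 = 18

18


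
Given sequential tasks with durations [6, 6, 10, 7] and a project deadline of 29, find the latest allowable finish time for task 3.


LF(activity 3) = deadline - sum of successor durations
Successors: activities 4 through 4 with durations [7]
Sum of successor durations = 7
LF = 29 - 7 = 22

22


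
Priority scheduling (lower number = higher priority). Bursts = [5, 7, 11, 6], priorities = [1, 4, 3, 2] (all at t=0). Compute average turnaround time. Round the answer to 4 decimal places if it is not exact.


Sort by priority (ascending = highest first):
Order: [(1, 5), (2, 6), (3, 11), (4, 7)]
Completion times:
  Priority 1, burst=5, C=5
  Priority 2, burst=6, C=11
  Priority 3, burst=11, C=22
  Priority 4, burst=7, C=29
Average turnaround = 67/4 = 16.75

16.75
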